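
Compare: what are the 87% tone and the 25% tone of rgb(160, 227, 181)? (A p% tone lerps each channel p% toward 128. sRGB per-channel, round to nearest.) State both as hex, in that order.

#848D87, #98CAA8

87% tone:
  R: 160 − 27.84 = 132.16 → 132
  G: 227 + 0.87×(128−227) = 227 − 86.13 = 140.87 → 141
  B: 181 − 46.11 = 134.89 → 135
  → #848D87
25% tone:
  R: 160 + 0.25×(128−160) = 160 − 8 = 152 → 152
  G: 227 + 0.25×(128−227) = 227 − 24.75 = 202.25 → 202
  B: 181 − 13.25 = 167.75 → 168
  → #98CAA8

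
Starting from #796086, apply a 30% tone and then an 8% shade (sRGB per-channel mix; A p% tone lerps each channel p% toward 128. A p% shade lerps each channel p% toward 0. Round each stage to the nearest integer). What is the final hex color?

#716279

#796086 is rgb(121, 96, 134).
A 30% tone moves each channel 30% toward 128:
  R: 121 + 2.1 = 123.1 → 123
  G: 96 + 9.6 = 105.6 → 106
  B: 134 + 0.3×(128−134) = 134 − 1.8 = 132.2 → 132
After the tone: rgb(123, 106, 132) = #7b6a84.
Lerp each channel 8% toward 0:
  R: 123 + 0.08×(0−123) = 123 − 9.84 = 113.16 → 113
  G: 106 + 0.08×(0−106) = 106 − 8.48 = 97.52 → 98
  B: 132 + 0.08×(0−132) = 132 − 10.56 = 121.44 → 121
rgb(113, 98, 121) = #716279.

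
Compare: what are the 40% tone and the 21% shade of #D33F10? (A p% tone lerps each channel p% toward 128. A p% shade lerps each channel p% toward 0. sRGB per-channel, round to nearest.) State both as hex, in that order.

#B2593D, #A7320D

#D33F10 is rgb(211, 63, 16).
40% tone:
  R: 211 + 0.4×(128−211) = 211 − 33.2 = 177.8 → 178
  G: 63 + 26 = 89 → 89
  B: 16 + 0.4×(128−16) = 16 + 44.8 = 60.8 → 61
  → #B2593D
21% shade:
  R: 211 + 0.21×(0−211) = 211 − 44.31 = 166.69 → 167
  G: 63 − 13.23 = 49.77 → 50
  B: 16 + 0.21×(0−16) = 16 − 3.36 = 12.64 → 13
  → #A7320D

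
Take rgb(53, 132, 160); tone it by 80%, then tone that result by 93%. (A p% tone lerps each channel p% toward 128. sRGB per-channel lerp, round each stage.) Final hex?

#7F8080

Lerp each channel 80% toward 128:
  R: 53 + 0.8×(128−53) = 53 + 60 = 113 → 113
  G: 132 − 3.2 = 128.8 → 129
  B: 160 + 0.8×(128−160) = 160 − 25.6 = 134.4 → 134
After the tone: rgb(113, 129, 134) = #718186.
A 93% tone moves each channel 93% toward 128:
  R: 113 + 13.95 = 126.95 → 127
  G: 129 + 0.93×(128−129) = 129 − 0.93 = 128.07 → 128
  B: 134 − 5.58 = 128.42 → 128
rgb(127, 128, 128) = #7F8080.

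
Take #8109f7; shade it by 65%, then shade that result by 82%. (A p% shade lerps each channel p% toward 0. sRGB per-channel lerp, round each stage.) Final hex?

#08010f

#8109f7 is rgb(129, 9, 247).
Lerp each channel 65% toward 0:
  R: 129 + 0.65×(0−129) = 129 − 83.85 = 45.15 → 45
  G: 9 + 0.65×(0−9) = 9 − 5.85 = 3.15 → 3
  B: 247 + 0.65×(0−247) = 247 − 160.55 = 86.45 → 86
After the shade: rgb(45, 3, 86) = #2d0356.
Per channel, c → c + 0.82(0 − c):
  R: 45 + 0.82×(0−45) = 45 − 36.9 = 8.1 → 8
  G: 3 + 0.82×(0−3) = 3 − 2.46 = 0.54 → 1
  B: 86 + 0.82×(0−86) = 86 − 70.52 = 15.48 → 15
rgb(8, 1, 15) = #08010f.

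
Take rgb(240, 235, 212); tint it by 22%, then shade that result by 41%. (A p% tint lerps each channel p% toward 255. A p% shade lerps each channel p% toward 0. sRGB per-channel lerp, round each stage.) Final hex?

#8f8d82

Lerp each channel 22% toward 255:
  R: 240 + 0.22×(255−240) = 240 + 3.3 = 243.3 → 243
  G: 235 + 4.4 = 239.4 → 239
  B: 212 + 9.46 = 221.46 → 221
After the tint: rgb(243, 239, 221) = #f3efdd.
Per channel, c → c + 0.41(0 − c):
  R: 243 + 0.41×(0−243) = 243 − 99.63 = 143.37 → 143
  G: 239 + 0.41×(0−239) = 239 − 97.99 = 141.01 → 141
  B: 221 + 0.41×(0−221) = 221 − 90.61 = 130.39 → 130
rgb(143, 141, 130) = #8f8d82.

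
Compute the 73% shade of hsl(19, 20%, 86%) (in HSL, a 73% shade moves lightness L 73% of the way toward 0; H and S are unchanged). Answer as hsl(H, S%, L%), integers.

hsl(19, 20%, 23%)

L moves 73% from 86 toward 0: 86 − 62.78 = 23.22 → 23.
H and S are unchanged.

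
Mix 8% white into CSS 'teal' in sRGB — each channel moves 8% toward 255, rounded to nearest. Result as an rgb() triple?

rgb(20, 138, 138)

CSS teal is rgb(0, 128, 128).
Per channel, c → c + 0.08(255 − c):
  R: 0 + 0.08×(255−0) = 0 + 20.4 = 20.4 → 20
  G: 128 + 0.08×(255−128) = 128 + 10.16 = 138.16 → 138
  B: 128 + 10.16 = 138.16 → 138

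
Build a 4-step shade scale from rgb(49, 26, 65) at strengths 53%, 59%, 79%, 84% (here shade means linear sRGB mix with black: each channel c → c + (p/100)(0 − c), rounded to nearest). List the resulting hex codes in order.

#170C1F, #140B1B, #0A050E, #08040A

53%: (49 − 25.97 = 23.03→23, 26 − 13.78 = 12.22→12, 65 − 34.45 = 30.55→31) → #170C1F
59%: (49 − 28.91 = 20.09→20, 26 − 15.34 = 10.66→11, 65 − 38.35 = 26.65→27) → #140B1B
79%: (49 − 38.71 = 10.29→10, 26 − 20.54 = 5.46→5, 65 − 51.35 = 13.65→14) → #0A050E
84%: (49 − 41.16 = 7.84→8, 26 − 21.84 = 4.16→4, 65 − 54.6 = 10.4→10) → #08040A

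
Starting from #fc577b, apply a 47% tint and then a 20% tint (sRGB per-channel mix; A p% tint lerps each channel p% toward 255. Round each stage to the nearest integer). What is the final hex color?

#fdb8c7

#fc577b is rgb(252, 87, 123).
Lerp each channel 47% toward 255:
  R: 252 + 0.47×(255−252) = 252 + 1.41 = 253.41 → 253
  G: 87 + 0.47×(255−87) = 87 + 78.96 = 165.96 → 166
  B: 123 + 0.47×(255−123) = 123 + 62.04 = 185.04 → 185
After the tint: rgb(253, 166, 185) = #fda6b9.
A 20% tint moves each channel 20% toward 255:
  R: 253 + 0.2×(255−253) = 253 + 0.4 = 253.4 → 253
  G: 166 + 0.2×(255−166) = 166 + 17.8 = 183.8 → 184
  B: 185 + 0.2×(255−185) = 185 + 14 = 199 → 199
rgb(253, 184, 199) = #fdb8c7.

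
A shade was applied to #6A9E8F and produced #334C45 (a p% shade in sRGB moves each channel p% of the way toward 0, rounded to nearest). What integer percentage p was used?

52%

#6A9E8F is rgb(106, 158, 143); #334C45 is rgb(51, 76, 69).
On the G channel (widest range): 76 ≈ 158 + (p/100)(0 − 158), so p ≈ 100×(76 − 158)/(0 − 158) = -8200/-158 = 51.90.
p = 52 reproduces all three channels after rounding.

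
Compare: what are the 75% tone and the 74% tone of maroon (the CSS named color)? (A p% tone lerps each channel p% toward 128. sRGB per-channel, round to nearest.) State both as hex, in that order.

CSS maroon is rgb(128, 0, 0).
75% tone:
  R: 128 + 0.75×(128−128) = 128 + 0 = 128 → 128
  G: 0 + 96 = 96 → 96
  B: 0 + 96 = 96 → 96
  → #806060
74% tone:
  R: 128 + 0 = 128 → 128
  G: 0 + 0.74×(128−0) = 0 + 94.72 = 94.72 → 95
  B: 0 + 0.74×(128−0) = 0 + 94.72 = 94.72 → 95
  → #805f5f

#806060, #805f5f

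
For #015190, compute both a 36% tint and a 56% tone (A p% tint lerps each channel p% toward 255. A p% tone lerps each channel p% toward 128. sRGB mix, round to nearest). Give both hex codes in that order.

#015190 is rgb(1, 81, 144).
36% tint:
  R: 1 + 91.44 = 92.44 → 92
  G: 81 + 62.64 = 143.64 → 144
  B: 144 + 39.96 = 183.96 → 184
  → #5c90b8
56% tone:
  R: 1 + 71.12 = 72.12 → 72
  G: 81 + 0.56×(128−81) = 81 + 26.32 = 107.32 → 107
  B: 144 + 0.56×(128−144) = 144 − 8.96 = 135.04 → 135
  → #486b87

#5c90b8, #486b87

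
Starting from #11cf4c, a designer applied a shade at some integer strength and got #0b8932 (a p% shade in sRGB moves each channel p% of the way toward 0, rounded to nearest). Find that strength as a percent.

34%

#11cf4c is rgb(17, 207, 76); #0b8932 is rgb(11, 137, 50).
On the G channel (widest range): 137 ≈ 207 + (p/100)(0 − 207), so p ≈ 100×(137 − 207)/(0 − 207) = -7000/-207 = 33.82.
p = 34 reproduces all three channels after rounding.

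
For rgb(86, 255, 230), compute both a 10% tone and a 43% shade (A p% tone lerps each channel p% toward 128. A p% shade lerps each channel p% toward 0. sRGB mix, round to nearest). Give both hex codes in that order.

10% tone:
  R: 86 + 0.1×(128−86) = 86 + 4.2 = 90.2 → 90
  G: 255 + 0.1×(128−255) = 255 − 12.7 = 242.3 → 242
  B: 230 − 10.2 = 219.8 → 220
  → #5af2dc
43% shade:
  R: 86 + 0.43×(0−86) = 86 − 36.98 = 49.02 → 49
  G: 255 + 0.43×(0−255) = 255 − 109.65 = 145.35 → 145
  B: 230 + 0.43×(0−230) = 230 − 98.9 = 131.1 → 131
  → #319183

#5af2dc, #319183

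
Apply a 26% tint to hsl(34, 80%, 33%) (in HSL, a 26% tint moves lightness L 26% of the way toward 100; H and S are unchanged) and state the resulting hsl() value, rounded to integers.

hsl(34, 80%, 50%)

L moves 26% from 33 toward 100: 33 + 17.42 = 50.42 → 50.
H and S are unchanged.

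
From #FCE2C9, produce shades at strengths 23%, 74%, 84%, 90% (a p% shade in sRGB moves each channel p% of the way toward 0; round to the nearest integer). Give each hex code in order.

#C2AE9B, #423B34, #282420, #191714

#FCE2C9 is rgb(252, 226, 201).
23%: (252 − 57.96 = 194.04→194, 226 − 51.98 = 174.02→174, 201 − 46.23 = 154.77→155) → #C2AE9B
74%: (252 − 186.48 = 65.52→66, 226 − 167.24 = 58.76→59, 201 − 148.74 = 52.26→52) → #423B34
84%: (252 − 211.68 = 40.32→40, 226 − 189.84 = 36.16→36, 201 − 168.84 = 32.16→32) → #282420
90%: (252 − 226.8 = 25.2→25, 226 − 203.4 = 22.6→23, 201 − 180.9 = 20.1→20) → #191714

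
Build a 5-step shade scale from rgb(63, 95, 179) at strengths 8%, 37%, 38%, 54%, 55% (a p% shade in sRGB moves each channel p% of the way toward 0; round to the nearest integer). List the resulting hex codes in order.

#3A57A5, #283C71, #273B6F, #1D2C52, #1C2B51

8%: (63 − 5.04 = 57.96→58, 95 − 7.6 = 87.4→87, 179 − 14.32 = 164.68→165) → #3A57A5
37%: (63 − 23.31 = 39.69→40, 95 − 35.15 = 59.85→60, 179 − 66.23 = 112.77→113) → #283C71
38%: (63 − 23.94 = 39.06→39, 95 − 36.1 = 58.9→59, 179 − 68.02 = 110.98→111) → #273B6F
54%: (63 − 34.02 = 28.98→29, 95 − 51.3 = 43.7→44, 179 − 96.66 = 82.34→82) → #1D2C52
55%: (63 − 34.65 = 28.35→28, 95 − 52.25 = 42.75→43, 179 − 98.45 = 80.55→81) → #1C2B51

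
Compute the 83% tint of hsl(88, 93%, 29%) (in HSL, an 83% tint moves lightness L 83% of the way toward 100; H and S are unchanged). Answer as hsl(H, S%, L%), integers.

hsl(88, 93%, 88%)

L moves 83% from 29 toward 100: 29 + 58.93 = 87.93 → 88.
H and S are unchanged.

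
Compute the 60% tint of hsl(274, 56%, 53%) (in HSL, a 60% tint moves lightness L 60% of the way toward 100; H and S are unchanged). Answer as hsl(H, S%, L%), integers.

L moves 60% from 53 toward 100: 53 + 28.2 = 81.2 → 81.
H and S are unchanged.

hsl(274, 56%, 81%)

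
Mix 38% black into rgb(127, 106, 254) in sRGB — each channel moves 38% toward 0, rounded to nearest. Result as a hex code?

Per channel, c → c + 0.38(0 − c):
  R: 127 + 0.38×(0−127) = 127 − 48.26 = 78.74 → 79
  G: 106 − 40.28 = 65.72 → 66
  B: 254 + 0.38×(0−254) = 254 − 96.52 = 157.48 → 157
rgb(79, 66, 157) = #4F429D.

#4F429D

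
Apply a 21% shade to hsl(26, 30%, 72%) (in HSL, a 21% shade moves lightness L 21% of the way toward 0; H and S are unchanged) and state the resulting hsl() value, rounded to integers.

L moves 21% from 72 toward 0: 72 − 15.12 = 56.88 → 57.
H and S are unchanged.

hsl(26, 30%, 57%)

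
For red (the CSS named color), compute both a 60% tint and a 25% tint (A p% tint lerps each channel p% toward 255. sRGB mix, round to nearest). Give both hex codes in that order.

#FF9999, #FF4040

CSS red is rgb(255, 0, 0).
60% tint:
  R: 255 + 0 = 255 → 255
  G: 0 + 0.6×(255−0) = 0 + 153 = 153 → 153
  B: 0 + 0.6×(255−0) = 0 + 153 = 153 → 153
  → #FF9999
25% tint:
  R: 255 + 0 = 255 → 255
  G: 0 + 63.75 = 63.75 → 64
  B: 0 + 63.75 = 63.75 → 64
  → #FF4040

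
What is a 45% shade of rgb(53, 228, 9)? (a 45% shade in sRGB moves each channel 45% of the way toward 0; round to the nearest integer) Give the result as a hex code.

Lerp each channel 45% toward 0:
  R: 53 + 0.45×(0−53) = 53 − 23.85 = 29.15 → 29
  G: 228 − 102.6 = 125.4 → 125
  B: 9 − 4.05 = 4.95 → 5
rgb(29, 125, 5) = #1D7D05.

#1D7D05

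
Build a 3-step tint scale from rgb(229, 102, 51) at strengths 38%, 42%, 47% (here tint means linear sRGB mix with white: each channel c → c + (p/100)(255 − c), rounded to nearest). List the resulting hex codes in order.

#EFA081, #F0A689, #F1AE93

38%: (229 + 9.88 = 238.88→239, 102 + 58.14 = 160.14→160, 51 + 77.52 = 128.52→129) → #EFA081
42%: (229 + 10.92 = 239.92→240, 102 + 64.26 = 166.26→166, 51 + 85.68 = 136.68→137) → #F0A689
47%: (229 + 12.22 = 241.22→241, 102 + 71.91 = 173.91→174, 51 + 95.88 = 146.88→147) → #F1AE93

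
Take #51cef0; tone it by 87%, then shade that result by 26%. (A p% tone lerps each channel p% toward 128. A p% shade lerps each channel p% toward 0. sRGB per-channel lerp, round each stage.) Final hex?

#5a666a

#51cef0 is rgb(81, 206, 240).
An 87% tone moves each channel 87% toward 128:
  R: 81 + 0.87×(128−81) = 81 + 40.89 = 121.89 → 122
  G: 206 + 0.87×(128−206) = 206 − 67.86 = 138.14 → 138
  B: 240 + 0.87×(128−240) = 240 − 97.44 = 142.56 → 143
After the tone: rgb(122, 138, 143) = #7a8a8f.
Lerp each channel 26% toward 0:
  R: 122 + 0.26×(0−122) = 122 − 31.72 = 90.28 → 90
  G: 138 − 35.88 = 102.12 → 102
  B: 143 + 0.26×(0−143) = 143 − 37.18 = 105.82 → 106
rgb(90, 102, 106) = #5a666a.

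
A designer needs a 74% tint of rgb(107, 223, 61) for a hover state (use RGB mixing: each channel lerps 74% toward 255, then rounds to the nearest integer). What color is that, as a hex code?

#D9F7CD

Lerp each channel 74% toward 255:
  R: 107 + 0.74×(255−107) = 107 + 109.52 = 216.52 → 217
  G: 223 + 0.74×(255−223) = 223 + 23.68 = 246.68 → 247
  B: 61 + 143.56 = 204.56 → 205
rgb(217, 247, 205) = #D9F7CD.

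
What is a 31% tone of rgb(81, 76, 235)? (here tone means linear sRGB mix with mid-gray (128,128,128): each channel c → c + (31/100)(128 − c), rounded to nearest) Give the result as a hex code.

A 31% tone moves each channel 31% toward 128:
  R: 81 + 14.57 = 95.57 → 96
  G: 76 + 0.31×(128−76) = 76 + 16.12 = 92.12 → 92
  B: 235 − 33.17 = 201.83 → 202
rgb(96, 92, 202) = #605cca.

#605cca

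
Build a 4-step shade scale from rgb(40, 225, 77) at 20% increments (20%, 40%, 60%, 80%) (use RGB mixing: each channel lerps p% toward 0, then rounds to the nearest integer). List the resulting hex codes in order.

#20B43E, #18872E, #105A1F, #082D0F

20%: (40 − 8 = 32→32, 225 − 45 = 180→180, 77 − 15.4 = 61.6→62) → #20B43E
40%: (40 − 16 = 24→24, 225 − 90 = 135→135, 77 − 30.8 = 46.2→46) → #18872E
60%: (40 − 24 = 16→16, 225 − 135 = 90→90, 77 − 46.2 = 30.8→31) → #105A1F
80%: (40 − 32 = 8→8, 225 − 180 = 45→45, 77 − 61.6 = 15.4→15) → #082D0F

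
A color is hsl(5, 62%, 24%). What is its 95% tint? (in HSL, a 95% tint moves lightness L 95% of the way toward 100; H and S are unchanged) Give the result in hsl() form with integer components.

L moves 95% from 24 toward 100: 24 + 72.2 = 96.2 → 96.
H and S are unchanged.

hsl(5, 62%, 96%)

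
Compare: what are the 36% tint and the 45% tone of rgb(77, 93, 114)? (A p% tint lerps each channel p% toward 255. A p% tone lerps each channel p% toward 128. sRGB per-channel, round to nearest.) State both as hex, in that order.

#8D97A5, #646D78

36% tint:
  R: 77 + 64.08 = 141.08 → 141
  G: 93 + 58.32 = 151.32 → 151
  B: 114 + 50.76 = 164.76 → 165
  → #8D97A5
45% tone:
  R: 77 + 0.45×(128−77) = 77 + 22.95 = 99.95 → 100
  G: 93 + 15.75 = 108.75 → 109
  B: 114 + 0.45×(128−114) = 114 + 6.3 = 120.3 → 120
  → #646D78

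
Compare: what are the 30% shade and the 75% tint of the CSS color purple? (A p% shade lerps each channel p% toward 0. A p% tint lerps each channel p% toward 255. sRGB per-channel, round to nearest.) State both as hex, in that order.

CSS purple is rgb(128, 0, 128).
30% shade:
  R: 128 + 0.3×(0−128) = 128 − 38.4 = 89.6 → 90
  G: 0 + 0 = 0 → 0
  B: 128 − 38.4 = 89.6 → 90
  → #5a005a
75% tint:
  R: 128 + 0.75×(255−128) = 128 + 95.25 = 223.25 → 223
  G: 0 + 0.75×(255−0) = 0 + 191.25 = 191.25 → 191
  B: 128 + 0.75×(255−128) = 128 + 95.25 = 223.25 → 223
  → #dfbfdf

#5a005a, #dfbfdf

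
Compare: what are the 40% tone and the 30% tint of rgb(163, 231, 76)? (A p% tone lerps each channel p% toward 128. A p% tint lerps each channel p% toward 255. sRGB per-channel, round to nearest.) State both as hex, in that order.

40% tone:
  R: 163 + 0.4×(128−163) = 163 − 14 = 149 → 149
  G: 231 + 0.4×(128−231) = 231 − 41.2 = 189.8 → 190
  B: 76 + 20.8 = 96.8 → 97
  → #95be61
30% tint:
  R: 163 + 0.3×(255−163) = 163 + 27.6 = 190.6 → 191
  G: 231 + 0.3×(255−231) = 231 + 7.2 = 238.2 → 238
  B: 76 + 0.3×(255−76) = 76 + 53.7 = 129.7 → 130
  → #bfee82

#95be61, #bfee82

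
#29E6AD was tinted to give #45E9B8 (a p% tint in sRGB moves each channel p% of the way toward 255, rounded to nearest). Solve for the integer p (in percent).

#29E6AD is rgb(41, 230, 173); #45E9B8 is rgb(69, 233, 184).
On the R channel (widest range): 69 ≈ 41 + (p/100)(255 − 41), so p ≈ 100×(69 − 41)/(255 − 41) = 2800/214 = 13.08.
p = 13 reproduces all three channels after rounding.

13%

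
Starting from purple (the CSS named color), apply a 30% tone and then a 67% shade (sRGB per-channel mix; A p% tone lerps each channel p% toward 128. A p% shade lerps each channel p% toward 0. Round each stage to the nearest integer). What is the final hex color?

CSS purple is rgb(128, 0, 128).
Per channel, c → c + 0.3(128 − c):
  R: 128 + 0 = 128 → 128
  G: 0 + 0.3×(128−0) = 0 + 38.4 = 38.4 → 38
  B: 128 + 0.3×(128−128) = 128 + 0 = 128 → 128
After the tone: rgb(128, 38, 128) = #802680.
Per channel, c → c + 0.67(0 − c):
  R: 128 − 85.76 = 42.24 → 42
  G: 38 + 0.67×(0−38) = 38 − 25.46 = 12.54 → 13
  B: 128 − 85.76 = 42.24 → 42
rgb(42, 13, 42) = #2a0d2a.

#2a0d2a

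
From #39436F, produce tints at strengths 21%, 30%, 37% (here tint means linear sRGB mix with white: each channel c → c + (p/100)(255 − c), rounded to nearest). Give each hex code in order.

#636A8D, #747B9A, #8289A4

#39436F is rgb(57, 67, 111).
21%: (57 + 41.58 = 98.58→99, 67 + 39.48 = 106.48→106, 111 + 30.24 = 141.24→141) → #636A8D
30%: (57 + 59.4 = 116.4→116, 67 + 56.4 = 123.4→123, 111 + 43.2 = 154.2→154) → #747B9A
37%: (57 + 73.26 = 130.26→130, 67 + 69.56 = 136.56→137, 111 + 53.28 = 164.28→164) → #8289A4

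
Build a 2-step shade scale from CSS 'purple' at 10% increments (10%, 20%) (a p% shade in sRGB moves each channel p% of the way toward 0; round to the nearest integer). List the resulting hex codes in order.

#730073, #660066

CSS purple is rgb(128, 0, 128).
10%: (128 − 12.8 = 115.2→115, 0→0, 128 − 12.8 = 115.2→115) → #730073
20%: (128 − 25.6 = 102.4→102, 0→0, 128 − 25.6 = 102.4→102) → #660066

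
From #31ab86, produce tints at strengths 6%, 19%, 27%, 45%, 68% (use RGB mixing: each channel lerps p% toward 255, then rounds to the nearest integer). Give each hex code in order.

#31ab86 is rgb(49, 171, 134).
6%: (49 + 12.36 = 61.36→61, 171 + 5.04 = 176.04→176, 134 + 7.26 = 141.26→141) → #3db08d
19%: (49 + 39.14 = 88.14→88, 171 + 15.96 = 186.96→187, 134 + 22.99 = 156.99→157) → #58bb9d
27%: (49 + 55.62 = 104.62→105, 171 + 22.68 = 193.68→194, 134 + 32.67 = 166.67→167) → #69c2a7
45%: (49 + 92.7 = 141.7→142, 171 + 37.8 = 208.8→209, 134 + 54.45 = 188.45→188) → #8ed1bc
68%: (49 + 140.08 = 189.08→189, 171 + 57.12 = 228.12→228, 134 + 82.28 = 216.28→216) → #bde4d8

#3db08d, #58bb9d, #69c2a7, #8ed1bc, #bde4d8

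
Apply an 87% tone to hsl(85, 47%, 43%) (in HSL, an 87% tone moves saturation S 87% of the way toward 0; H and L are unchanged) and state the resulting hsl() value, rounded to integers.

hsl(85, 6%, 43%)

S moves 87% from 47 toward 0: 47 − 40.89 = 6.11 → 6.
H and L are unchanged.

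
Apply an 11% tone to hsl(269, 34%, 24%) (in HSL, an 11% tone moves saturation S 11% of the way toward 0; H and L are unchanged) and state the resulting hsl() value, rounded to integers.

hsl(269, 30%, 24%)

S moves 11% from 34 toward 0: 34 − 3.74 = 30.26 → 30.
H and L are unchanged.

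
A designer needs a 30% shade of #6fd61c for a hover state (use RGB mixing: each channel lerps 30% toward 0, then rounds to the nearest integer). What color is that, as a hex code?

#6fd61c is rgb(111, 214, 28).
Per channel, c → c + 0.3(0 − c):
  R: 111 + 0.3×(0−111) = 111 − 33.3 = 77.7 → 78
  G: 214 + 0.3×(0−214) = 214 − 64.2 = 149.8 → 150
  B: 28 − 8.4 = 19.6 → 20
rgb(78, 150, 20) = #4e9614.

#4e9614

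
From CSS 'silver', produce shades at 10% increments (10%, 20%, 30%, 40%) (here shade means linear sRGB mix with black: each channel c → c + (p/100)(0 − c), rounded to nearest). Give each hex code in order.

#ADADAD, #9A9A9A, #868686, #737373

CSS silver is rgb(192, 192, 192).
10%: (192 − 19.2 = 172.8→173, 192 − 19.2 = 172.8→173, 192 − 19.2 = 172.8→173) → #ADADAD
20%: (192 − 38.4 = 153.6→154, 192 − 38.4 = 153.6→154, 192 − 38.4 = 153.6→154) → #9A9A9A
30%: (192 − 57.6 = 134.4→134, 192 − 57.6 = 134.4→134, 192 − 57.6 = 134.4→134) → #868686
40%: (192 − 76.8 = 115.2→115, 192 − 76.8 = 115.2→115, 192 − 76.8 = 115.2→115) → #737373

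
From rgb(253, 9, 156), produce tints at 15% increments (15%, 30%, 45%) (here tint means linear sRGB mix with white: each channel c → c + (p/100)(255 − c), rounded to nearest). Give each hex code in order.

15%: (253→253, 9 + 36.9 = 45.9→46, 156 + 14.85 = 170.85→171) → #FD2EAB
30%: (253 + 0.6 = 253.6→254, 9 + 73.8 = 82.8→83, 156 + 29.7 = 185.7→186) → #FE53BA
45%: (253 + 0.9 = 253.9→254, 9 + 110.7 = 119.7→120, 156 + 44.55 = 200.55→201) → #FE78C9

#FD2EAB, #FE53BA, #FE78C9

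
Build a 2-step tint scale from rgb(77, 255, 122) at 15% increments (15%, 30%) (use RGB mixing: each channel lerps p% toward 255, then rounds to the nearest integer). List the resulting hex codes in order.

#68FF8E, #82FFA2

15%: (77 + 26.7 = 103.7→104, 255→255, 122 + 19.95 = 141.95→142) → #68FF8E
30%: (77 + 53.4 = 130.4→130, 255→255, 122 + 39.9 = 161.9→162) → #82FFA2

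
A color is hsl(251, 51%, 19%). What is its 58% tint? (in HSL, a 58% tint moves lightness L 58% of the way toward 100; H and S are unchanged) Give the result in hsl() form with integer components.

hsl(251, 51%, 66%)

L moves 58% from 19 toward 100: 19 + 46.98 = 65.98 → 66.
H and S are unchanged.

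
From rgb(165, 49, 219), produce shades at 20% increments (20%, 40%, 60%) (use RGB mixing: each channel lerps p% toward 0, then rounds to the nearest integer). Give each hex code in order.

#8427af, #631d83, #421458

20%: (165 − 33 = 132→132, 49 − 9.8 = 39.2→39, 219 − 43.8 = 175.2→175) → #8427af
40%: (165 − 66 = 99→99, 49 − 19.6 = 29.4→29, 219 − 87.6 = 131.4→131) → #631d83
60%: (165 − 99 = 66→66, 49 − 29.4 = 19.6→20, 219 − 131.4 = 87.6→88) → #421458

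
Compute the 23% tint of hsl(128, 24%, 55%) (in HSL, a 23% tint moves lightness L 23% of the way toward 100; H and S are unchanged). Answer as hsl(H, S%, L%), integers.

L moves 23% from 55 toward 100: 55 + 10.35 = 65.35 → 65.
H and S are unchanged.

hsl(128, 24%, 65%)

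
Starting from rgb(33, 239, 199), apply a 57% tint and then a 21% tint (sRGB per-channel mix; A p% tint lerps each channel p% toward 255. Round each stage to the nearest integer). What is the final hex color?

Per channel, c → c + 0.57(255 − c):
  R: 33 + 0.57×(255−33) = 33 + 126.54 = 159.54 → 160
  G: 239 + 9.12 = 248.12 → 248
  B: 199 + 31.92 = 230.92 → 231
After the tint: rgb(160, 248, 231) = #a0f8e7.
Per channel, c → c + 0.21(255 − c):
  R: 160 + 0.21×(255−160) = 160 + 19.95 = 179.95 → 180
  G: 248 + 1.47 = 249.47 → 249
  B: 231 + 5.04 = 236.04 → 236
rgb(180, 249, 236) = #b4f9ec.

#b4f9ec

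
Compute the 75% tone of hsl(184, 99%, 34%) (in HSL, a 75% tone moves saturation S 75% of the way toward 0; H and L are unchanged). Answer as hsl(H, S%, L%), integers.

hsl(184, 25%, 34%)

S moves 75% from 99 toward 0: 99 − 74.25 = 24.75 → 25.
H and L are unchanged.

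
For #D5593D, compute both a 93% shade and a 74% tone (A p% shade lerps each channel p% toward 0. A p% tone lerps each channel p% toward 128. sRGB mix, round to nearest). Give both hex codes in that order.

#0F0604, #96766F

#D5593D is rgb(213, 89, 61).
93% shade:
  R: 213 + 0.93×(0−213) = 213 − 198.09 = 14.91 → 15
  G: 89 + 0.93×(0−89) = 89 − 82.77 = 6.23 → 6
  B: 61 + 0.93×(0−61) = 61 − 56.73 = 4.27 → 4
  → #0F0604
74% tone:
  R: 213 − 62.9 = 150.1 → 150
  G: 89 + 28.86 = 117.86 → 118
  B: 61 + 49.58 = 110.58 → 111
  → #96766F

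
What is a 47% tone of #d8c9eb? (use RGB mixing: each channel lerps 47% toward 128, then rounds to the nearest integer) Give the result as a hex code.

#d8c9eb is rgb(216, 201, 235).
Per channel, c → c + 0.47(128 − c):
  R: 216 − 41.36 = 174.64 → 175
  G: 201 − 34.31 = 166.69 → 167
  B: 235 − 50.29 = 184.71 → 185
rgb(175, 167, 185) = #afa7b9.

#afa7b9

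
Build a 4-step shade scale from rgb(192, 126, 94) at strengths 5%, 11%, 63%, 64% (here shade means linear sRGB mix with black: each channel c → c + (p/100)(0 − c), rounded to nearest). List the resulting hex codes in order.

5%: (192 − 9.6 = 182.4→182, 126 − 6.3 = 119.7→120, 94 − 4.7 = 89.3→89) → #B67859
11%: (192 − 21.12 = 170.88→171, 126 − 13.86 = 112.14→112, 94 − 10.34 = 83.66→84) → #AB7054
63%: (192 − 120.96 = 71.04→71, 126 − 79.38 = 46.62→47, 94 − 59.22 = 34.78→35) → #472F23
64%: (192 − 122.88 = 69.12→69, 126 − 80.64 = 45.36→45, 94 − 60.16 = 33.84→34) → #452D22

#B67859, #AB7054, #472F23, #452D22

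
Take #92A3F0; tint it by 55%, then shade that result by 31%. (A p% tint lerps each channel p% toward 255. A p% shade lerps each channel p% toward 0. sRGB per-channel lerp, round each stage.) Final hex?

#92A3F0 is rgb(146, 163, 240).
Per channel, c → c + 0.55(255 − c):
  R: 146 + 0.55×(255−146) = 146 + 59.95 = 205.95 → 206
  G: 163 + 0.55×(255−163) = 163 + 50.6 = 213.6 → 214
  B: 240 + 0.55×(255−240) = 240 + 8.25 = 248.25 → 248
After the tint: rgb(206, 214, 248) = #CED6F8.
A 31% shade moves each channel 31% toward 0:
  R: 206 − 63.86 = 142.14 → 142
  G: 214 + 0.31×(0−214) = 214 − 66.34 = 147.66 → 148
  B: 248 − 76.88 = 171.12 → 171
rgb(142, 148, 171) = #8E94AB.

#8E94AB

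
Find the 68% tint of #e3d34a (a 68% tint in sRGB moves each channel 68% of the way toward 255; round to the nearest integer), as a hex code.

#e3d34a is rgb(227, 211, 74).
Per channel, c → c + 0.68(255 − c):
  R: 227 + 0.68×(255−227) = 227 + 19.04 = 246.04 → 246
  G: 211 + 0.68×(255−211) = 211 + 29.92 = 240.92 → 241
  B: 74 + 0.68×(255−74) = 74 + 123.08 = 197.08 → 197
rgb(246, 241, 197) = #f6f1c5.

#f6f1c5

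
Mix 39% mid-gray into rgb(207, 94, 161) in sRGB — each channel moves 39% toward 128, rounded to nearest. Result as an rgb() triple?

Per channel, c → c + 0.39(128 − c):
  R: 207 − 30.81 = 176.19 → 176
  G: 94 + 13.26 = 107.26 → 107
  B: 161 + 0.39×(128−161) = 161 − 12.87 = 148.13 → 148

rgb(176, 107, 148)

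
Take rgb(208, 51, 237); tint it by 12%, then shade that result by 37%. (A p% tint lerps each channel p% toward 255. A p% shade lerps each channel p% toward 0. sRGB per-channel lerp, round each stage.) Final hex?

#872f97

Per channel, c → c + 0.12(255 − c):
  R: 208 + 0.12×(255−208) = 208 + 5.64 = 213.64 → 214
  G: 51 + 24.48 = 75.48 → 75
  B: 237 + 2.16 = 239.16 → 239
After the tint: rgb(214, 75, 239) = #d64bef.
A 37% shade moves each channel 37% toward 0:
  R: 214 − 79.18 = 134.82 → 135
  G: 75 − 27.75 = 47.25 → 47
  B: 239 + 0.37×(0−239) = 239 − 88.43 = 150.57 → 151
rgb(135, 47, 151) = #872f97.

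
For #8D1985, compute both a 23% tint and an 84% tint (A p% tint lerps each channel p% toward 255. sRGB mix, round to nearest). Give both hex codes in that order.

#A74EA1, #EDDAEB

#8D1985 is rgb(141, 25, 133).
23% tint:
  R: 141 + 26.22 = 167.22 → 167
  G: 25 + 0.23×(255−25) = 25 + 52.9 = 77.9 → 78
  B: 133 + 0.23×(255−133) = 133 + 28.06 = 161.06 → 161
  → #A74EA1
84% tint:
  R: 141 + 95.76 = 236.76 → 237
  G: 25 + 0.84×(255−25) = 25 + 193.2 = 218.2 → 218
  B: 133 + 102.48 = 235.48 → 235
  → #EDDAEB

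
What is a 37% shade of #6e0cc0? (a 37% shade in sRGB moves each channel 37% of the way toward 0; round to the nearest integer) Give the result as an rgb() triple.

#6e0cc0 is rgb(110, 12, 192).
Lerp each channel 37% toward 0:
  R: 110 + 0.37×(0−110) = 110 − 40.7 = 69.3 → 69
  G: 12 + 0.37×(0−12) = 12 − 4.44 = 7.56 → 8
  B: 192 + 0.37×(0−192) = 192 − 71.04 = 120.96 → 121

rgb(69, 8, 121)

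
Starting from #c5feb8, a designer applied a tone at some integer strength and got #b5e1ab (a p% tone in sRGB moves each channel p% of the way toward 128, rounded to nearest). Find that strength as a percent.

23%

#c5feb8 is rgb(197, 254, 184); #b5e1ab is rgb(181, 225, 171).
On the G channel (widest range): 225 ≈ 254 + (p/100)(128 − 254), so p ≈ 100×(225 − 254)/(128 − 254) = -2900/-126 = 23.02.
p = 23 reproduces all three channels after rounding.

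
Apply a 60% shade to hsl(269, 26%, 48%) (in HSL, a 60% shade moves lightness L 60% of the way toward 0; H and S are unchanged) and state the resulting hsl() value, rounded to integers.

L moves 60% from 48 toward 0: 48 − 28.8 = 19.2 → 19.
H and S are unchanged.

hsl(269, 26%, 19%)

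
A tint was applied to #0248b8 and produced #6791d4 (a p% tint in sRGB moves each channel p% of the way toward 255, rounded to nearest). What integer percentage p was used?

#0248b8 is rgb(2, 72, 184); #6791d4 is rgb(103, 145, 212).
On the R channel (widest range): 103 ≈ 2 + (p/100)(255 − 2), so p ≈ 100×(103 − 2)/(255 − 2) = 10100/253 = 39.92.
p = 40 reproduces all three channels after rounding.

40%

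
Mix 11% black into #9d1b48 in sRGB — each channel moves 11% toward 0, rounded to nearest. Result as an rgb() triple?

#9d1b48 is rgb(157, 27, 72).
An 11% shade moves each channel 11% toward 0:
  R: 157 + 0.11×(0−157) = 157 − 17.27 = 139.73 → 140
  G: 27 − 2.97 = 24.03 → 24
  B: 72 − 7.92 = 64.08 → 64

rgb(140, 24, 64)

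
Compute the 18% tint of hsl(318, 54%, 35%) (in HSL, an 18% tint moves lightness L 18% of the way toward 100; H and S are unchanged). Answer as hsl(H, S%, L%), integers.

L moves 18% from 35 toward 100: 35 + 11.7 = 46.7 → 47.
H and S are unchanged.

hsl(318, 54%, 47%)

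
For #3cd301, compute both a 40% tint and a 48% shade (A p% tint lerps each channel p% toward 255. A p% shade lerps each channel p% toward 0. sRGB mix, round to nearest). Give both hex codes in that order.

#3cd301 is rgb(60, 211, 1).
40% tint:
  R: 60 + 78 = 138 → 138
  G: 211 + 17.6 = 228.6 → 229
  B: 1 + 0.4×(255−1) = 1 + 101.6 = 102.6 → 103
  → #8ae567
48% shade:
  R: 60 + 0.48×(0−60) = 60 − 28.8 = 31.2 → 31
  G: 211 − 101.28 = 109.72 → 110
  B: 1 + 0.48×(0−1) = 1 − 0.48 = 0.52 → 1
  → #1f6e01

#8ae567, #1f6e01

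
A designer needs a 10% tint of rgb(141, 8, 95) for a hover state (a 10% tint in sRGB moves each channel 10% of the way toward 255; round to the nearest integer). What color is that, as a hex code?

Lerp each channel 10% toward 255:
  R: 141 + 0.1×(255−141) = 141 + 11.4 = 152.4 → 152
  G: 8 + 24.7 = 32.7 → 33
  B: 95 + 16 = 111 → 111
rgb(152, 33, 111) = #98216f.

#98216f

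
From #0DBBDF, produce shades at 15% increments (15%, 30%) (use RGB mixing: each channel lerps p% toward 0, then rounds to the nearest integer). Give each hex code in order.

#0B9FBE, #09839C

#0DBBDF is rgb(13, 187, 223).
15%: (13 − 1.95 = 11.05→11, 187 − 28.05 = 158.95→159, 223 − 33.45 = 189.55→190) → #0B9FBE
30%: (13 − 3.9 = 9.1→9, 187 − 56.1 = 130.9→131, 223 − 66.9 = 156.1→156) → #09839C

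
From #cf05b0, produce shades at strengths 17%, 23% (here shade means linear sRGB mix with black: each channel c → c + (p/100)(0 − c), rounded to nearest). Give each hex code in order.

#cf05b0 is rgb(207, 5, 176).
17%: (207 − 35.19 = 171.81→172, 5 − 0.85 = 4.15→4, 176 − 29.92 = 146.08→146) → #ac0492
23%: (207 − 47.61 = 159.39→159, 5 − 1.15 = 3.85→4, 176 − 40.48 = 135.52→136) → #9f0488

#ac0492, #9f0488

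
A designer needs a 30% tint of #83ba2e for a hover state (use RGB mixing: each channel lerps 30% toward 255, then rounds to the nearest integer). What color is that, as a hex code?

#a8cf6d

#83ba2e is rgb(131, 186, 46).
A 30% tint moves each channel 30% toward 255:
  R: 131 + 0.3×(255−131) = 131 + 37.2 = 168.2 → 168
  G: 186 + 0.3×(255−186) = 186 + 20.7 = 206.7 → 207
  B: 46 + 0.3×(255−46) = 46 + 62.7 = 108.7 → 109
rgb(168, 207, 109) = #a8cf6d.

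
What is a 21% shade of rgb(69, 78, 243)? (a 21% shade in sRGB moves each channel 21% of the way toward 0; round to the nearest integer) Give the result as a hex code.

Per channel, c → c + 0.21(0 − c):
  R: 69 + 0.21×(0−69) = 69 − 14.49 = 54.51 → 55
  G: 78 + 0.21×(0−78) = 78 − 16.38 = 61.62 → 62
  B: 243 + 0.21×(0−243) = 243 − 51.03 = 191.97 → 192
rgb(55, 62, 192) = #373ec0.

#373ec0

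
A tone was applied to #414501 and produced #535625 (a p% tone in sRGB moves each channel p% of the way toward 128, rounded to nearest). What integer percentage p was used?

#414501 is rgb(65, 69, 1); #535625 is rgb(83, 86, 37).
On the B channel (widest range): 37 ≈ 1 + (p/100)(128 − 1), so p ≈ 100×(37 − 1)/(128 − 1) = 3600/127 = 28.35.
p = 28 reproduces all three channels after rounding.

28%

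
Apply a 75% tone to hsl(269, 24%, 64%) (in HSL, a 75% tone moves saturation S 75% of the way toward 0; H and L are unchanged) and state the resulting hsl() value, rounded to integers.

hsl(269, 6%, 64%)

S moves 75% from 24 toward 0: 24 − 18 = 6 → 6.
H and L are unchanged.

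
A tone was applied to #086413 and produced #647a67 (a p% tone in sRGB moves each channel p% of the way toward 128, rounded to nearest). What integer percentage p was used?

77%

#086413 is rgb(8, 100, 19); #647a67 is rgb(100, 122, 103).
On the R channel (widest range): 100 ≈ 8 + (p/100)(128 − 8), so p ≈ 100×(100 − 8)/(128 − 8) = 9200/120 = 76.67.
p = 77 reproduces all three channels after rounding.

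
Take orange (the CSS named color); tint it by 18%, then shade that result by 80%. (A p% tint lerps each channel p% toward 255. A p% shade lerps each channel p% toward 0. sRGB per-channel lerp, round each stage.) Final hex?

CSS orange is rgb(255, 165, 0).
An 18% tint moves each channel 18% toward 255:
  R: 255 + 0.18×(255−255) = 255 + 0 = 255 → 255
  G: 165 + 0.18×(255−165) = 165 + 16.2 = 181.2 → 181
  B: 0 + 0.18×(255−0) = 0 + 45.9 = 45.9 → 46
After the tint: rgb(255, 181, 46) = #FFB52E.
Per channel, c → c + 0.8(0 − c):
  R: 255 + 0.8×(0−255) = 255 − 204 = 51 → 51
  G: 181 + 0.8×(0−181) = 181 − 144.8 = 36.2 → 36
  B: 46 + 0.8×(0−46) = 46 − 36.8 = 9.2 → 9
rgb(51, 36, 9) = #332409.

#332409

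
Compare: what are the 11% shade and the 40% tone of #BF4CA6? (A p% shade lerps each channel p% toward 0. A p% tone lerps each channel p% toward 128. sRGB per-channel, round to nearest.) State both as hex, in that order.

#BF4CA6 is rgb(191, 76, 166).
11% shade:
  R: 191 + 0.11×(0−191) = 191 − 21.01 = 169.99 → 170
  G: 76 + 0.11×(0−76) = 76 − 8.36 = 67.64 → 68
  B: 166 + 0.11×(0−166) = 166 − 18.26 = 147.74 → 148
  → #AA4494
40% tone:
  R: 191 + 0.4×(128−191) = 191 − 25.2 = 165.8 → 166
  G: 76 + 20.8 = 96.8 → 97
  B: 166 + 0.4×(128−166) = 166 − 15.2 = 150.8 → 151
  → #A66197

#AA4494, #A66197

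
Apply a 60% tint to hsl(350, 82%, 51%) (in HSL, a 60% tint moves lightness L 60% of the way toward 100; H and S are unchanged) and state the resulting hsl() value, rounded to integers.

L moves 60% from 51 toward 100: 51 + 29.4 = 80.4 → 80.
H and S are unchanged.

hsl(350, 82%, 80%)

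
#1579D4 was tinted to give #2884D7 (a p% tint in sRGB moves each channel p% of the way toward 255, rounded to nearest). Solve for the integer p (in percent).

8%

#1579D4 is rgb(21, 121, 212); #2884D7 is rgb(40, 132, 215).
On the R channel (widest range): 40 ≈ 21 + (p/100)(255 − 21), so p ≈ 100×(40 − 21)/(255 − 21) = 1900/234 = 8.12.
p = 8 reproduces all three channels after rounding.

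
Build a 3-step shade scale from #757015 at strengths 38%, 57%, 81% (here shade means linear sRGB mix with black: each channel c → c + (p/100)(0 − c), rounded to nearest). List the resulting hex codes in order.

#49450D, #323009, #161504

#757015 is rgb(117, 112, 21).
38%: (117 − 44.46 = 72.54→73, 112 − 42.56 = 69.44→69, 21 − 7.98 = 13.02→13) → #49450D
57%: (117 − 66.69 = 50.31→50, 112 − 63.84 = 48.16→48, 21 − 11.97 = 9.03→9) → #323009
81%: (117 − 94.77 = 22.23→22, 112 − 90.72 = 21.28→21, 21 − 17.01 = 3.99→4) → #161504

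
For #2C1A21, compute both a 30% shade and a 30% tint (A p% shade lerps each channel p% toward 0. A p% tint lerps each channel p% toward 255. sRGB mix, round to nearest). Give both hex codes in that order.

#1F1217, #6B5F64

#2C1A21 is rgb(44, 26, 33).
30% shade:
  R: 44 + 0.3×(0−44) = 44 − 13.2 = 30.8 → 31
  G: 26 − 7.8 = 18.2 → 18
  B: 33 + 0.3×(0−33) = 33 − 9.9 = 23.1 → 23
  → #1F1217
30% tint:
  R: 44 + 63.3 = 107.3 → 107
  G: 26 + 68.7 = 94.7 → 95
  B: 33 + 66.6 = 99.6 → 100
  → #6B5F64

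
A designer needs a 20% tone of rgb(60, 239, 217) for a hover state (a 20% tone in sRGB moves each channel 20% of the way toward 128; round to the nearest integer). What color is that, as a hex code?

Lerp each channel 20% toward 128:
  R: 60 + 0.2×(128−60) = 60 + 13.6 = 73.6 → 74
  G: 239 + 0.2×(128−239) = 239 − 22.2 = 216.8 → 217
  B: 217 − 17.8 = 199.2 → 199
rgb(74, 217, 199) = #4AD9C7.

#4AD9C7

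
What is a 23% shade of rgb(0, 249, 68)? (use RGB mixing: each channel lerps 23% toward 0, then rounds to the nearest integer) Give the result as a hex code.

A 23% shade moves each channel 23% toward 0:
  R: 0 + 0.23×(0−0) = 0 + 0 = 0 → 0
  G: 249 − 57.27 = 191.73 → 192
  B: 68 + 0.23×(0−68) = 68 − 15.64 = 52.36 → 52
rgb(0, 192, 52) = #00c034.

#00c034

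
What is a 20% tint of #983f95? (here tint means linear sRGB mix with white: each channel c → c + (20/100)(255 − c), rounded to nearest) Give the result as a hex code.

#ad65aa

#983f95 is rgb(152, 63, 149).
A 20% tint moves each channel 20% toward 255:
  R: 152 + 0.2×(255−152) = 152 + 20.6 = 172.6 → 173
  G: 63 + 0.2×(255−63) = 63 + 38.4 = 101.4 → 101
  B: 149 + 21.2 = 170.2 → 170
rgb(173, 101, 170) = #ad65aa.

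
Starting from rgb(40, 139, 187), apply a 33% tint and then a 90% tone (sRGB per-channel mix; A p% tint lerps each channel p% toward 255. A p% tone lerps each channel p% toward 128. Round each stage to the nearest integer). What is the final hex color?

Per channel, c → c + 0.33(255 − c):
  R: 40 + 0.33×(255−40) = 40 + 70.95 = 110.95 → 111
  G: 139 + 0.33×(255−139) = 139 + 38.28 = 177.28 → 177
  B: 187 + 22.44 = 209.44 → 209
After the tint: rgb(111, 177, 209) = #6FB1D1.
Lerp each channel 90% toward 128:
  R: 111 + 0.9×(128−111) = 111 + 15.3 = 126.3 → 126
  G: 177 + 0.9×(128−177) = 177 − 44.1 = 132.9 → 133
  B: 209 + 0.9×(128−209) = 209 − 72.9 = 136.1 → 136
rgb(126, 133, 136) = #7E8588.

#7E8588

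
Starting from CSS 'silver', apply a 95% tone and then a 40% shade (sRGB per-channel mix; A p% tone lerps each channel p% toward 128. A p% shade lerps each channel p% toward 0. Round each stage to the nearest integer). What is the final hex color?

#4f4f4f

CSS silver is rgb(192, 192, 192).
A 95% tone moves each channel 95% toward 128:
  R: 192 + 0.95×(128−192) = 192 − 60.8 = 131.2 → 131
  G: 192 + 0.95×(128−192) = 192 − 60.8 = 131.2 → 131
  B: 192 + 0.95×(128−192) = 192 − 60.8 = 131.2 → 131
After the tone: rgb(131, 131, 131) = #838383.
Per channel, c → c + 0.4(0 − c):
  R: 131 + 0.4×(0−131) = 131 − 52.4 = 78.6 → 79
  G: 131 − 52.4 = 78.6 → 79
  B: 131 + 0.4×(0−131) = 131 − 52.4 = 78.6 → 79
rgb(79, 79, 79) = #4f4f4f.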